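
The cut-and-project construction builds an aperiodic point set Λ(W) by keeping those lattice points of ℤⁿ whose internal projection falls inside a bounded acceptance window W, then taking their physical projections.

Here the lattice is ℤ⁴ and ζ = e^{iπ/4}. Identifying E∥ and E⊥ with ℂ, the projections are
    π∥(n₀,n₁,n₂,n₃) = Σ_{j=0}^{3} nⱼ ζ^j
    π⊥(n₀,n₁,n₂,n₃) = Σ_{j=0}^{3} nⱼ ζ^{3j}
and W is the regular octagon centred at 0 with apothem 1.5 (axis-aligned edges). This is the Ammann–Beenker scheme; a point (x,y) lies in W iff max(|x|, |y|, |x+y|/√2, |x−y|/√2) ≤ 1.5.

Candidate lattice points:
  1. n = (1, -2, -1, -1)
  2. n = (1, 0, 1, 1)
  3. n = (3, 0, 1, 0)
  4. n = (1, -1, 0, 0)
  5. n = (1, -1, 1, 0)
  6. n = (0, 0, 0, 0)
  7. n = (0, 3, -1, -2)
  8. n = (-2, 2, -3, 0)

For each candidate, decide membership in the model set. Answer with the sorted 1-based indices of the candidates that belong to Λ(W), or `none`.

π⊥(n) = n₀ + n₁ζ³ + n₂ζ⁶ + n₃ζ⁹ where ζ = e^{iπ/4}.
#1 (1, -2, -1, -1): internal (1.70711, -1.12132); octagon support 2.00000 vs apothem 1.5 → ∉ W
#2 (1, 0, 1, 1): internal (1.70711, -0.29289); octagon support 1.70711 vs apothem 1.5 → ∉ W
#3 (3, 0, 1, 0): internal (3.00000, -1.00000); octagon support 3.00000 vs apothem 1.5 → ∉ W
#4 (1, -1, 0, 0): internal (1.70711, -0.70711); octagon support 1.70711 vs apothem 1.5 → ∉ W
#5 (1, -1, 1, 0): internal (1.70711, -1.70711); octagon support 2.41421 vs apothem 1.5 → ∉ W
#6 (0, 0, 0, 0): internal (0.00000, 0.00000); octagon support 0.00000 vs apothem 1.5 → ∈ W
#7 (0, 3, -1, -2): internal (-3.53553, 1.70711); octagon support 3.70711 vs apothem 1.5 → ∉ W
#8 (-2, 2, -3, 0): internal (-3.41421, 4.41421); octagon support 5.53553 vs apothem 1.5 → ∉ W

6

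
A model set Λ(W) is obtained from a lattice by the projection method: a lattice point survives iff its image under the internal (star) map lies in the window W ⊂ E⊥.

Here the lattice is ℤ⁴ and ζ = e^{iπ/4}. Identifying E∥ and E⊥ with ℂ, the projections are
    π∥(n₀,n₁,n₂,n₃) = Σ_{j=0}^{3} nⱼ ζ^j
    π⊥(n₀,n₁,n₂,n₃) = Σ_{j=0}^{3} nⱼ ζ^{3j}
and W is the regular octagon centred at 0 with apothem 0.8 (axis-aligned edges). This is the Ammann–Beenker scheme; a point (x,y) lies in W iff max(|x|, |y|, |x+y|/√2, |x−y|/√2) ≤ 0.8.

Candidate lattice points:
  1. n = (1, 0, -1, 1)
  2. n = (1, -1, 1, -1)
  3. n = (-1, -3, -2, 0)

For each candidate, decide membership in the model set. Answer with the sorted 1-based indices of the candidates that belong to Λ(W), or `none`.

π⊥(n) = n₀ + n₁ζ³ + n₂ζ⁶ + n₃ζ⁹ where ζ = e^{iπ/4}.
candidate 1: n = (1, 0, -1, 1) → π⊥ ≈ (+1.70711, +1.70711); max(|x|,|y|,|x±y|/√2) = 2.41421 > 0.8 ⇒ ∉ W
candidate 2: n = (1, -1, 1, -1) → π⊥ ≈ (+1.00000, -2.41421); max(|x|,|y|,|x±y|/√2) = 2.41421 > 0.8 ⇒ ∉ W
candidate 3: n = (-1, -3, -2, 0) → π⊥ ≈ (+1.12132, -0.12132); max(|x|,|y|,|x±y|/√2) = 1.12132 > 0.8 ⇒ ∉ W

none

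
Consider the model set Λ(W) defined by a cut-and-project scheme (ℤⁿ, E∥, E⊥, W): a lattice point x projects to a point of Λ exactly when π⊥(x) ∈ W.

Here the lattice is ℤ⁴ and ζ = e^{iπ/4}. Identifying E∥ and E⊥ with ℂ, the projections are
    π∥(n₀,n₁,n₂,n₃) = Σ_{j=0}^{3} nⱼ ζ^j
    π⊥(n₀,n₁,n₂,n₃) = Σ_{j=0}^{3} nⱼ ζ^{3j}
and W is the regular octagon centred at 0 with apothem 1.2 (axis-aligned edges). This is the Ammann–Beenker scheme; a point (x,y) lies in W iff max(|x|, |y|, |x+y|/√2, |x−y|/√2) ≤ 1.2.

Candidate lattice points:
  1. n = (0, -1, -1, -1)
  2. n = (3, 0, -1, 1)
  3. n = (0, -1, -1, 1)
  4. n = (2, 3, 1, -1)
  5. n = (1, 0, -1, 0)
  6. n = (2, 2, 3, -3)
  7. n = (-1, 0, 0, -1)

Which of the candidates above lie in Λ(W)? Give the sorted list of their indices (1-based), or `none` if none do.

1, 4

With ζ = e^{iπ/4} the internal vectors are ζ^0,ζ^3,ζ^6,ζ^9.
candidate 1: n = (0, -1, -1, -1) → π⊥ ≈ (+0.00000, -0.41421); max(|x|,|y|,|x±y|/√2) = 0.41421 ≤ 1.2 ⇒ ∈ W
candidate 2: n = (3, 0, -1, 1) → π⊥ ≈ (+3.70711, +1.70711); max(|x|,|y|,|x±y|/√2) = 3.82843 > 1.2 ⇒ ∉ W
candidate 3: n = (0, -1, -1, 1) → π⊥ ≈ (+1.41421, +1.00000); max(|x|,|y|,|x±y|/√2) = 1.70711 > 1.2 ⇒ ∉ W
candidate 4: n = (2, 3, 1, -1) → π⊥ ≈ (-0.82843, +0.41421); max(|x|,|y|,|x±y|/√2) = 0.87868 ≤ 1.2 ⇒ ∈ W
candidate 5: n = (1, 0, -1, 0) → π⊥ ≈ (+1.00000, +1.00000); max(|x|,|y|,|x±y|/√2) = 1.41421 > 1.2 ⇒ ∉ W
candidate 6: n = (2, 2, 3, -3) → π⊥ ≈ (-1.53553, -3.70711); max(|x|,|y|,|x±y|/√2) = 3.70711 > 1.2 ⇒ ∉ W
candidate 7: n = (-1, 0, 0, -1) → π⊥ ≈ (-1.70711, -0.70711); max(|x|,|y|,|x±y|/√2) = 1.70711 > 1.2 ⇒ ∉ W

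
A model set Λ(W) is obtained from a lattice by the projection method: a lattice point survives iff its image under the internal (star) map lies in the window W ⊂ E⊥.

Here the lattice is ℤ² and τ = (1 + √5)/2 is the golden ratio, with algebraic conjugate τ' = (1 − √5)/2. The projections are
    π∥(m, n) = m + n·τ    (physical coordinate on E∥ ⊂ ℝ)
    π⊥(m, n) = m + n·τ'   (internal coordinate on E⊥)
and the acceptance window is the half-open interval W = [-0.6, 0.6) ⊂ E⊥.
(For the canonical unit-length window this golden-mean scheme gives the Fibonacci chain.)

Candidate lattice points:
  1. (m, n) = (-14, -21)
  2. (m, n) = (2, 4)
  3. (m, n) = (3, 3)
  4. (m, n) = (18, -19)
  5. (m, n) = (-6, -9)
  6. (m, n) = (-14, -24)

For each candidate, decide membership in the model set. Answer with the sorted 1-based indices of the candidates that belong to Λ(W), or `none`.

Numerically τ ≈ 1.61803 and τ' = −1/τ ≈ -0.61803.
[1] lift (-14,-21): star map gives -1.02129; window check -0.6 ≤ -1.02129 < 0.6 is false → out
[2] lift (2,4): star map gives -0.47214; window check -0.6 ≤ -0.47214 < 0.6 is true → IN Λ
[3] lift (3,3): star map gives 1.14590; window check -0.6 ≤ 1.14590 < 0.6 is false → out
[4] lift (18,-19): star map gives 29.74265; window check -0.6 ≤ 29.74265 < 0.6 is false → out
[5] lift (-6,-9): star map gives -0.43769; window check -0.6 ≤ -0.43769 < 0.6 is true → IN Λ
[6] lift (-14,-24): star map gives 0.83282; window check -0.6 ≤ 0.83282 < 0.6 is false → out

2, 5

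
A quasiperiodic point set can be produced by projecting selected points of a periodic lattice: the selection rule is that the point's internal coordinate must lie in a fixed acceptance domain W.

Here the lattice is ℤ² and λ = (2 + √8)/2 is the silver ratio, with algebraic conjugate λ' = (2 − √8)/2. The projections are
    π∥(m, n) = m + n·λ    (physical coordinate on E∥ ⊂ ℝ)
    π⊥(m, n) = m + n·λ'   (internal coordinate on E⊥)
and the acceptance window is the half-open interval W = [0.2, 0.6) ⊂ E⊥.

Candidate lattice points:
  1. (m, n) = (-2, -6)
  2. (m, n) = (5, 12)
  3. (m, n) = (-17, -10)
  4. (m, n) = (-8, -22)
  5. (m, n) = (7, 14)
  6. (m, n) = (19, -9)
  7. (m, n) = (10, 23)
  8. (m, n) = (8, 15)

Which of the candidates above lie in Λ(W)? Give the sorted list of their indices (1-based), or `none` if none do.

1, 7

Compute λ' = (2−√8)/2 = -0.41421, so π⊥(m,n) = m -0.41421·n.
[1] lift (-2,-6): star map gives 0.48528; window check 0.2 ≤ 0.48528 < 0.6 is true → IN Λ
[2] lift (5,12): star map gives 0.02944; window check 0.2 ≤ 0.02944 < 0.6 is false → out
[3] lift (-17,-10): star map gives -12.85786; window check 0.2 ≤ -12.85786 < 0.6 is false → out
[4] lift (-8,-22): star map gives 1.11270; window check 0.2 ≤ 1.11270 < 0.6 is false → out
[5] lift (7,14): star map gives 1.20101; window check 0.2 ≤ 1.20101 < 0.6 is false → out
[6] lift (19,-9): star map gives 22.72792; window check 0.2 ≤ 22.72792 < 0.6 is false → out
[7] lift (10,23): star map gives 0.47309; window check 0.2 ≤ 0.47309 < 0.6 is true → IN Λ
[8] lift (8,15): star map gives 1.78680; window check 0.2 ≤ 1.78680 < 0.6 is false → out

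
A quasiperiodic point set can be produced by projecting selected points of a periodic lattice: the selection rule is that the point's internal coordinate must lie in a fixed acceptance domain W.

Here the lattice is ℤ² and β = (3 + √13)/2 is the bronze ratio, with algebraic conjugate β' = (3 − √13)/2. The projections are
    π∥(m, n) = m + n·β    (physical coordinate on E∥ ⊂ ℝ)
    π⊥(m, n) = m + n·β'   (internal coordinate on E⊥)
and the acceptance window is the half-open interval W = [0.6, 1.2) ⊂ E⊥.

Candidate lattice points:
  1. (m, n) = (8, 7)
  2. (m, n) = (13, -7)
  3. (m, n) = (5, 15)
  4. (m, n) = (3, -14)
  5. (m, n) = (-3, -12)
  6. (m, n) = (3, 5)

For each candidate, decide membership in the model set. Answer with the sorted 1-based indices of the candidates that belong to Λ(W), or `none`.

Numerically β ≈ 3.3028 and β' = −1/β ≈ -0.3028.
#1 (8,7): internal coord 8 + (7)·β' = +5.8806; +5.8806 ∉ [0.6, 1.2) → out
#2 (13,-7): internal coord 13 + (-7)·β' = +15.1194; +15.1194 ∉ [0.6, 1.2) → out
#3 (5,15): internal coord 5 + (15)·β' = +0.4584; +0.4584 ∉ [0.6, 1.2) → out
#4 (3,-14): internal coord 3 + (-14)·β' = +7.2389; +7.2389 ∉ [0.6, 1.2) → out
#5 (-3,-12): internal coord -3 + (-12)·β' = +0.6333; +0.6333 ∈ [0.6, 1.2) → IN Λ
#6 (3,5): internal coord 3 + (5)·β' = +1.4861; +1.4861 ∉ [0.6, 1.2) → out

5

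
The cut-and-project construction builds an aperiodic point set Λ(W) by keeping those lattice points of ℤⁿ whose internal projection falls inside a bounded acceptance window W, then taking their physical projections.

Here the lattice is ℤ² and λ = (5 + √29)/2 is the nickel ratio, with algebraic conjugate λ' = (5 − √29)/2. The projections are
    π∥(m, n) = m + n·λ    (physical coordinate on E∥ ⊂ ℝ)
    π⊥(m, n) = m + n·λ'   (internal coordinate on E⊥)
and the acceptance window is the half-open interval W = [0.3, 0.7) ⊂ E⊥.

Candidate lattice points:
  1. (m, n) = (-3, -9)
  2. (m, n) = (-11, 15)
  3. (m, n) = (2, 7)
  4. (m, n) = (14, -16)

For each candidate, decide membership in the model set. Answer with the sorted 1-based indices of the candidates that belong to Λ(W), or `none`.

3

Numerically λ ≈ 5.192582 and λ' = −1/λ ≈ -0.192582.
#1 (-3,-9): internal coord -3 + (-9)·λ' = -1.266758; -1.266758 ∉ [0.3, 0.7) → out
#2 (-11,15): internal coord -11 + (15)·λ' = -13.888736; -13.888736 ∉ [0.3, 0.7) → out
#3 (2,7): internal coord 2 + (7)·λ' = +0.651923; +0.651923 ∈ [0.3, 0.7) → IN Λ
#4 (14,-16): internal coord 14 + (-16)·λ' = +17.081318; +17.081318 ∉ [0.3, 0.7) → out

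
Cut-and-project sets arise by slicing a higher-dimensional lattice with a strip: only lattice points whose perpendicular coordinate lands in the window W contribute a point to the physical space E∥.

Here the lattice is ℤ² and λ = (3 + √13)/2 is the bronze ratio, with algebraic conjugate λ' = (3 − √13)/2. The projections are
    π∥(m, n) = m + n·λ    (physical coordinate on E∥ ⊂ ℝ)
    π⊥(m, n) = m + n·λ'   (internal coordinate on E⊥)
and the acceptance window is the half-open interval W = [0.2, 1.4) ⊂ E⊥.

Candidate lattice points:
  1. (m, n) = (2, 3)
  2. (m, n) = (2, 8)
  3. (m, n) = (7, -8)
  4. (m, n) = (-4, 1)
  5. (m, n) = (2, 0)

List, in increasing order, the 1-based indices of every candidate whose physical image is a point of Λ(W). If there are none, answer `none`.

λ' = (3−√13)/2 ≈ -0.302776.
candidate 1: (m,n)=(2,3) → π∥ = 2+3·λ ≈ 11.908327, π⊥ = 2+3·λ' ≈ 1.091673 ∈ [0.2, 1.4) ⇒ IN Λ
candidate 2: (m,n)=(2,8) → π∥ = 2+8·λ ≈ 28.422205, π⊥ = 2+8·λ' ≈ -0.422205 ∉ [0.2, 1.4) ⇒ out
candidate 3: (m,n)=(7,-8) → π∥ = 7-8·λ ≈ -19.422205, π⊥ = 7-8·λ' ≈ 9.422205 ∉ [0.2, 1.4) ⇒ out
candidate 4: (m,n)=(-4,1) → π∥ = -4+1·λ ≈ -0.697224, π⊥ = -4+1·λ' ≈ -4.302776 ∉ [0.2, 1.4) ⇒ out
candidate 5: (m,n)=(2,0) → π∥ = 2+0·λ ≈ 2.000000, π⊥ = 2+0·λ' ≈ 2.000000 ∉ [0.2, 1.4) ⇒ out

1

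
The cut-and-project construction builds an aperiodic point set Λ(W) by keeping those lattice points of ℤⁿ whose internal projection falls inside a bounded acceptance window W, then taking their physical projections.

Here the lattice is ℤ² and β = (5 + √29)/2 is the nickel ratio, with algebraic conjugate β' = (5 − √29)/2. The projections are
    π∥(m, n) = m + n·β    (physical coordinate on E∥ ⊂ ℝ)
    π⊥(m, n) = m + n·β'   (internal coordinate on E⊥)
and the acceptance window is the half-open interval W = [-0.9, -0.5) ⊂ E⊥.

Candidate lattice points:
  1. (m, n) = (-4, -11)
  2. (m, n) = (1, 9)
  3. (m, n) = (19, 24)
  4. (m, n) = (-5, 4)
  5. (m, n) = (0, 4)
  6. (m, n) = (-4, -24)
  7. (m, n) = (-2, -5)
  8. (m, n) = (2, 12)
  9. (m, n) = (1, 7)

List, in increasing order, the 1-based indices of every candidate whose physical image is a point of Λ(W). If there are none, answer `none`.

2, 5

β' = (5−√29)/2 ≈ -0.192582.
candidate 1: (m,n)=(-4,-11) → π∥ = -4-11·β ≈ -61.118406, π⊥ = -4-11·β' ≈ -1.881594 ∉ [-0.9, -0.5) ⇒ out
candidate 2: (m,n)=(1,9) → π∥ = 1+9·β ≈ 47.733242, π⊥ = 1+9·β' ≈ -0.733242 ∈ [-0.9, -0.5) ⇒ IN Λ
candidate 3: (m,n)=(19,24) → π∥ = 19+24·β ≈ 143.621978, π⊥ = 19+24·β' ≈ 14.378022 ∉ [-0.9, -0.5) ⇒ out
candidate 4: (m,n)=(-5,4) → π∥ = -5+4·β ≈ 15.770330, π⊥ = -5+4·β' ≈ -5.770330 ∉ [-0.9, -0.5) ⇒ out
candidate 5: (m,n)=(0,4) → π∥ = 0+4·β ≈ 20.770330, π⊥ = 0+4·β' ≈ -0.770330 ∈ [-0.9, -0.5) ⇒ IN Λ
candidate 6: (m,n)=(-4,-24) → π∥ = -4-24·β ≈ -128.621978, π⊥ = -4-24·β' ≈ 0.621978 ∉ [-0.9, -0.5) ⇒ out
candidate 7: (m,n)=(-2,-5) → π∥ = -2-5·β ≈ -27.962912, π⊥ = -2-5·β' ≈ -1.037088 ∉ [-0.9, -0.5) ⇒ out
candidate 8: (m,n)=(2,12) → π∥ = 2+12·β ≈ 64.310989, π⊥ = 2+12·β' ≈ -0.310989 ∉ [-0.9, -0.5) ⇒ out
candidate 9: (m,n)=(1,7) → π∥ = 1+7·β ≈ 37.348077, π⊥ = 1+7·β' ≈ -0.348077 ∉ [-0.9, -0.5) ⇒ out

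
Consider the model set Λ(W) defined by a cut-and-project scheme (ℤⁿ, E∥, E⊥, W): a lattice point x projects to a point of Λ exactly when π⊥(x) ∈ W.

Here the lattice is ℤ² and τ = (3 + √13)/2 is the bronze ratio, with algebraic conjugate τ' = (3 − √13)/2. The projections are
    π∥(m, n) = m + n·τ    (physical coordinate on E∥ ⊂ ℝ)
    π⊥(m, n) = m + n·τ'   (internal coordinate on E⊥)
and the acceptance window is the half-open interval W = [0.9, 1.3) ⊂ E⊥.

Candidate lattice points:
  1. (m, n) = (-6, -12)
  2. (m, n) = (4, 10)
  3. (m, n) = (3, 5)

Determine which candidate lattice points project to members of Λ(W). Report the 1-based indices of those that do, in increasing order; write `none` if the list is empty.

τ' = (3−√13)/2 ≈ -0.3028.
[1] lift (-6,-12): star map gives -2.3667; window check 0.9 ≤ -2.3667 < 1.3 is false → out
[2] lift (4,10): star map gives 0.9722; window check 0.9 ≤ 0.9722 < 1.3 is true → IN Λ
[3] lift (3,5): star map gives 1.4861; window check 0.9 ≤ 1.4861 < 1.3 is false → out

2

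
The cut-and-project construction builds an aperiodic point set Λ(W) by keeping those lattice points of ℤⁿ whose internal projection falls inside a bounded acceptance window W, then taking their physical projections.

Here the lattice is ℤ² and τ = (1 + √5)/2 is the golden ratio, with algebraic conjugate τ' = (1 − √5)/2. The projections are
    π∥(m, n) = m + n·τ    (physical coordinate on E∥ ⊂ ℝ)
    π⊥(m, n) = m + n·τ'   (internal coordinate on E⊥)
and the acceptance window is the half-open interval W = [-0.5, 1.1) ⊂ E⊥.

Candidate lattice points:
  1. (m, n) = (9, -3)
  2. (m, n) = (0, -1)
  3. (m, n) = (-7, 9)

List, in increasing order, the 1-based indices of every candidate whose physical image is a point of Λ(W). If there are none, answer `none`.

2

Numerically τ ≈ 1.6180 and τ' = −1/τ ≈ -0.6180.
#1 (9,-3): internal coord 9 + (-3)·τ' = +10.8541; +10.8541 ∉ [-0.5, 1.1) → out
#2 (0,-1): internal coord 0 + (-1)·τ' = +0.6180; +0.6180 ∈ [-0.5, 1.1) → IN Λ
#3 (-7,9): internal coord -7 + (9)·τ' = -12.5623; -12.5623 ∉ [-0.5, 1.1) → out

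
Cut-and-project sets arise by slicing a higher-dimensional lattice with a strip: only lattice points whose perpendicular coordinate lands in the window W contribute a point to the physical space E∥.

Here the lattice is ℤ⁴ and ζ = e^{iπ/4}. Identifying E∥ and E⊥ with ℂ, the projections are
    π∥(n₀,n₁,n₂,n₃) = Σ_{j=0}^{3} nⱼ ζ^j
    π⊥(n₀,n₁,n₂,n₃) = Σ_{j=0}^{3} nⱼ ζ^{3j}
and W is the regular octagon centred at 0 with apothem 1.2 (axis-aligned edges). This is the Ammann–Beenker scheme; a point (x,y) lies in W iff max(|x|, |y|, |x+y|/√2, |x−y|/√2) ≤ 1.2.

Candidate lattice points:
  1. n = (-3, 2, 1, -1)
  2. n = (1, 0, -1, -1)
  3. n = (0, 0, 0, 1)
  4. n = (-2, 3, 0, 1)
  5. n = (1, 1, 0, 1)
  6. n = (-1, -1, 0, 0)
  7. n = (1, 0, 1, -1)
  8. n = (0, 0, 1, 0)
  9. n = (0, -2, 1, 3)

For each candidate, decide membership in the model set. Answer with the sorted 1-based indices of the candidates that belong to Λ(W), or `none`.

2, 3, 6, 8

Internal map: ζ^{3j} for j=0..3 gives (1,0), (−√2/2,√2/2), (0,−1), (√2/2,√2/2).
#1 (-3, 2, 1, -1): internal (-5.121320, -0.292893); octagon support 5.121320 vs apothem 1.2 → ∉ W
#2 (1, 0, -1, -1): internal (0.292893, 0.292893); octagon support 0.414214 vs apothem 1.2 → ∈ W
#3 (0, 0, 0, 1): internal (0.707107, 0.707107); octagon support 1.000000 vs apothem 1.2 → ∈ W
#4 (-2, 3, 0, 1): internal (-3.414214, 2.828427); octagon support 4.414214 vs apothem 1.2 → ∉ W
#5 (1, 1, 0, 1): internal (1.000000, 1.414214); octagon support 1.707107 vs apothem 1.2 → ∉ W
#6 (-1, -1, 0, 0): internal (-0.292893, -0.707107); octagon support 0.707107 vs apothem 1.2 → ∈ W
#7 (1, 0, 1, -1): internal (0.292893, -1.707107); octagon support 1.707107 vs apothem 1.2 → ∉ W
#8 (0, 0, 1, 0): internal (0.000000, -1.000000); octagon support 1.000000 vs apothem 1.2 → ∈ W
#9 (0, -2, 1, 3): internal (3.535534, -0.292893); octagon support 3.535534 vs apothem 1.2 → ∉ W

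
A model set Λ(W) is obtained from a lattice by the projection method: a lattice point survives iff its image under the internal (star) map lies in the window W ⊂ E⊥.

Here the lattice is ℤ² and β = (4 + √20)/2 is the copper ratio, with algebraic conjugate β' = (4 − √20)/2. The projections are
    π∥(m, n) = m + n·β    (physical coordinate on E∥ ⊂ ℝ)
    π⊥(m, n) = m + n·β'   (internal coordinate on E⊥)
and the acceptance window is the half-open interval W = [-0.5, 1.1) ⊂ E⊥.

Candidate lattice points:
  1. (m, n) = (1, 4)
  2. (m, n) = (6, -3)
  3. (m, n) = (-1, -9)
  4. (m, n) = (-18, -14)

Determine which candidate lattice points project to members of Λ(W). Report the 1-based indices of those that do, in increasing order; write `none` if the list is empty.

1

β' = (4−√20)/2 ≈ -0.236068.
#1 (1,4): internal coord 1 + (4)·β' = +0.055728; +0.055728 ∈ [-0.5, 1.1) → IN Λ
#2 (6,-3): internal coord 6 + (-3)·β' = +6.708204; +6.708204 ∉ [-0.5, 1.1) → out
#3 (-1,-9): internal coord -1 + (-9)·β' = +1.124612; +1.124612 ∉ [-0.5, 1.1) → out
#4 (-18,-14): internal coord -18 + (-14)·β' = -14.695048; -14.695048 ∉ [-0.5, 1.1) → out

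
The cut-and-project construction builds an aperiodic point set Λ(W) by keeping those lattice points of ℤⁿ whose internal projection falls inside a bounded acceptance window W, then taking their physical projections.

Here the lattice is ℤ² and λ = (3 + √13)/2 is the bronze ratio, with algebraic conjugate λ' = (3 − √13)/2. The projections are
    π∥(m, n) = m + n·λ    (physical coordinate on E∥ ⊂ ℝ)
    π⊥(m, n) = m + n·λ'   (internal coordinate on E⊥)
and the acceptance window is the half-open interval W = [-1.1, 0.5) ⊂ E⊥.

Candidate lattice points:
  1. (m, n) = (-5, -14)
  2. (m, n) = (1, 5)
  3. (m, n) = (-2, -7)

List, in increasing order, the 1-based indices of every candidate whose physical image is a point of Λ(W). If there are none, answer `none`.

1, 2, 3

Numerically λ ≈ 3.302776 and λ' = −1/λ ≈ -0.302776.
[1] lift (-5,-14): star map gives -0.761141; window check -1.1 ≤ -0.761141 < 0.5 is true → IN Λ
[2] lift (1,5): star map gives -0.513878; window check -1.1 ≤ -0.513878 < 0.5 is true → IN Λ
[3] lift (-2,-7): star map gives 0.119429; window check -1.1 ≤ 0.119429 < 0.5 is true → IN Λ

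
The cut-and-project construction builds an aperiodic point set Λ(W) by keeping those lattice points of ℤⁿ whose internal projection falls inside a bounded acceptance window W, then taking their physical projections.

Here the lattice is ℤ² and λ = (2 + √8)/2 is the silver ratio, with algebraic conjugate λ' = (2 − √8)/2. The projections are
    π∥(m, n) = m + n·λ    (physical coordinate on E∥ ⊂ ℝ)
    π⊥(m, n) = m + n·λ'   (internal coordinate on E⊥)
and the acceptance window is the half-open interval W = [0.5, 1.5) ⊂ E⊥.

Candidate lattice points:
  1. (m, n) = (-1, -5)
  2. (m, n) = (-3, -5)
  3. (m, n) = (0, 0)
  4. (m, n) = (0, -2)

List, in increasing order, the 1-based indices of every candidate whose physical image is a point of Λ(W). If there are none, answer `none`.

1, 4

Numerically λ ≈ 2.4142 and λ' = −1/λ ≈ -0.4142.
[1] lift (-1,-5): star map gives 1.0711; window check 0.5 ≤ 1.0711 < 1.5 is true → IN Λ
[2] lift (-3,-5): star map gives -0.9289; window check 0.5 ≤ -0.9289 < 1.5 is false → out
[3] lift (0,0): star map gives 0.0000; window check 0.5 ≤ 0.0000 < 1.5 is false → out
[4] lift (0,-2): star map gives 0.8284; window check 0.5 ≤ 0.8284 < 1.5 is true → IN Λ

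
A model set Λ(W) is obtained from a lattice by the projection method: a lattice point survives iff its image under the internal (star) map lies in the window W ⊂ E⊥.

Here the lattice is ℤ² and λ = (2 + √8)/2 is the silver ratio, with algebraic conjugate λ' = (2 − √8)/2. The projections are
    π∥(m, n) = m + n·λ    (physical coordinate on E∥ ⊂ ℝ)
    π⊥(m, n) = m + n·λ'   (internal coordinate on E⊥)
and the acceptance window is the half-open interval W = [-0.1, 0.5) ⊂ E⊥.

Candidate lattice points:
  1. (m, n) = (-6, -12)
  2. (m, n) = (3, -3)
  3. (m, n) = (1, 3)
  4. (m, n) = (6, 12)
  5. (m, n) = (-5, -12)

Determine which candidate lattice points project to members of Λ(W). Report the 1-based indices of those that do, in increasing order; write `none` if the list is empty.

Compute λ' = (2−√8)/2 = -0.414214, so π⊥(m,n) = m -0.414214·n.
#1 (-6,-12): internal coord -6 + (-12)·λ' = -1.029437; -1.029437 ∉ [-0.1, 0.5) → out
#2 (3,-3): internal coord 3 + (-3)·λ' = +4.242641; +4.242641 ∉ [-0.1, 0.5) → out
#3 (1,3): internal coord 1 + (3)·λ' = -0.242641; -0.242641 ∉ [-0.1, 0.5) → out
#4 (6,12): internal coord 6 + (12)·λ' = +1.029437; +1.029437 ∉ [-0.1, 0.5) → out
#5 (-5,-12): internal coord -5 + (-12)·λ' = -0.029437; -0.029437 ∈ [-0.1, 0.5) → IN Λ

5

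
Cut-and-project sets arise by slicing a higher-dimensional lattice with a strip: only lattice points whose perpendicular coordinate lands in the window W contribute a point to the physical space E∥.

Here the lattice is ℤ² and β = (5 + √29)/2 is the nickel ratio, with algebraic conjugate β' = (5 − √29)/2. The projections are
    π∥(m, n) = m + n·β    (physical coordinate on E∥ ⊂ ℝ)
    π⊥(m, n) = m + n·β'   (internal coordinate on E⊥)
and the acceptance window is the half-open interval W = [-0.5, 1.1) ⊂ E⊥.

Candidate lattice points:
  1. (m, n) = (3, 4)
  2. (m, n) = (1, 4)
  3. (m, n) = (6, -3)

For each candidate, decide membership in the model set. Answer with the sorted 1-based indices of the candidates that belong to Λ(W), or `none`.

β' = (5−√29)/2 ≈ -0.1926.
[1] lift (3,4): star map gives 2.2297; window check -0.5 ≤ 2.2297 < 1.1 is false → out
[2] lift (1,4): star map gives 0.2297; window check -0.5 ≤ 0.2297 < 1.1 is true → IN Λ
[3] lift (6,-3): star map gives 6.5777; window check -0.5 ≤ 6.5777 < 1.1 is false → out

2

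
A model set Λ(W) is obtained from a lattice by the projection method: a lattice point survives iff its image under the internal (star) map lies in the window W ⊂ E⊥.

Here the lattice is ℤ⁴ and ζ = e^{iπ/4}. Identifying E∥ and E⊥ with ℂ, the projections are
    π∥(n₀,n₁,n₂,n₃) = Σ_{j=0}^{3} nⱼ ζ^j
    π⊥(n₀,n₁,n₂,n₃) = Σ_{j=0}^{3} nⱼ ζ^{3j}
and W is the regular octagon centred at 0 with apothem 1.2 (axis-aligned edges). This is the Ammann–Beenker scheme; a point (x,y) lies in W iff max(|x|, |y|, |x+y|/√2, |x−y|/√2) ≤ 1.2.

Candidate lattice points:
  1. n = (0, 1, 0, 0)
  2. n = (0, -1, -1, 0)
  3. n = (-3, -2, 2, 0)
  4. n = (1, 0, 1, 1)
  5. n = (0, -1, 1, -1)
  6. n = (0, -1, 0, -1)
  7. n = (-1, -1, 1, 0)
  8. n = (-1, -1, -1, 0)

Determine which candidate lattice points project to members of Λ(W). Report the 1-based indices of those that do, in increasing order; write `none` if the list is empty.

1, 2, 8

Internal map: ζ^{3j} for j=0..3 gives (1,0), (−√2/2,√2/2), (0,−1), (√2/2,√2/2).
#1 (0, 1, 0, 0): internal (-0.70711, 0.70711); octagon support 1.00000 vs apothem 1.2 → ∈ W
#2 (0, -1, -1, 0): internal (0.70711, 0.29289); octagon support 0.70711 vs apothem 1.2 → ∈ W
#3 (-3, -2, 2, 0): internal (-1.58579, -3.41421); octagon support 3.53553 vs apothem 1.2 → ∉ W
#4 (1, 0, 1, 1): internal (1.70711, -0.29289); octagon support 1.70711 vs apothem 1.2 → ∉ W
#5 (0, -1, 1, -1): internal (0.00000, -2.41421); octagon support 2.41421 vs apothem 1.2 → ∉ W
#6 (0, -1, 0, -1): internal (0.00000, -1.41421); octagon support 1.41421 vs apothem 1.2 → ∉ W
#7 (-1, -1, 1, 0): internal (-0.29289, -1.70711); octagon support 1.70711 vs apothem 1.2 → ∉ W
#8 (-1, -1, -1, 0): internal (-0.29289, 0.29289); octagon support 0.41421 vs apothem 1.2 → ∈ W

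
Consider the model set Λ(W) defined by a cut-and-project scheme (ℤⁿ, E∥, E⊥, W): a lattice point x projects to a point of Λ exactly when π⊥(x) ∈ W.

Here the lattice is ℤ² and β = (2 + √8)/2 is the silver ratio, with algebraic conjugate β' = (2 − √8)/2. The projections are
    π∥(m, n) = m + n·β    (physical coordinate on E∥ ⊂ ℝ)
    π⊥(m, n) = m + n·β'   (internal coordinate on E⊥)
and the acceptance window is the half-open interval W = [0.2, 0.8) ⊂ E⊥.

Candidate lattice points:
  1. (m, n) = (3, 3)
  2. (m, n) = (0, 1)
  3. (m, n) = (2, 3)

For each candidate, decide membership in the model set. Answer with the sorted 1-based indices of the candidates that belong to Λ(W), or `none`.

β' = (2−√8)/2 ≈ -0.414214.
[1] lift (3,3): star map gives 1.757359; window check 0.2 ≤ 1.757359 < 0.8 is false → out
[2] lift (0,1): star map gives -0.414214; window check 0.2 ≤ -0.414214 < 0.8 is false → out
[3] lift (2,3): star map gives 0.757359; window check 0.2 ≤ 0.757359 < 0.8 is true → IN Λ

3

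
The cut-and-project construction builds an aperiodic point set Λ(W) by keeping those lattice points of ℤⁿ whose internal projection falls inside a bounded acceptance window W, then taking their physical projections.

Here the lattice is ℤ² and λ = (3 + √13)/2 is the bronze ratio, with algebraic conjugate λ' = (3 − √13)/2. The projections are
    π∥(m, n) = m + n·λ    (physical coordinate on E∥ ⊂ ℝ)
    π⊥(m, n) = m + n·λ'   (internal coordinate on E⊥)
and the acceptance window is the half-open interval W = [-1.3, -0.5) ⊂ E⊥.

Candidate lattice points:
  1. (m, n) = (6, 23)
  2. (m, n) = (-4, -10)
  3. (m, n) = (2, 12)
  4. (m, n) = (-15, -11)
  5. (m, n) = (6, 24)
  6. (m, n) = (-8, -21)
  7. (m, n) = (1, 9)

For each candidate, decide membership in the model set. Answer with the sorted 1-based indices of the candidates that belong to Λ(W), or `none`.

Numerically λ ≈ 3.30278 and λ' = −1/λ ≈ -0.30278.
[1] lift (6,23): star map gives -0.96384; window check -1.3 ≤ -0.96384 < -0.5 is true → IN Λ
[2] lift (-4,-10): star map gives -0.97224; window check -1.3 ≤ -0.97224 < -0.5 is true → IN Λ
[3] lift (2,12): star map gives -1.63331; window check -1.3 ≤ -1.63331 < -0.5 is false → out
[4] lift (-15,-11): star map gives -11.66947; window check -1.3 ≤ -11.66947 < -0.5 is false → out
[5] lift (6,24): star map gives -1.26662; window check -1.3 ≤ -1.26662 < -0.5 is true → IN Λ
[6] lift (-8,-21): star map gives -1.64171; window check -1.3 ≤ -1.64171 < -0.5 is false → out
[7] lift (1,9): star map gives -1.72498; window check -1.3 ≤ -1.72498 < -0.5 is false → out

1, 2, 5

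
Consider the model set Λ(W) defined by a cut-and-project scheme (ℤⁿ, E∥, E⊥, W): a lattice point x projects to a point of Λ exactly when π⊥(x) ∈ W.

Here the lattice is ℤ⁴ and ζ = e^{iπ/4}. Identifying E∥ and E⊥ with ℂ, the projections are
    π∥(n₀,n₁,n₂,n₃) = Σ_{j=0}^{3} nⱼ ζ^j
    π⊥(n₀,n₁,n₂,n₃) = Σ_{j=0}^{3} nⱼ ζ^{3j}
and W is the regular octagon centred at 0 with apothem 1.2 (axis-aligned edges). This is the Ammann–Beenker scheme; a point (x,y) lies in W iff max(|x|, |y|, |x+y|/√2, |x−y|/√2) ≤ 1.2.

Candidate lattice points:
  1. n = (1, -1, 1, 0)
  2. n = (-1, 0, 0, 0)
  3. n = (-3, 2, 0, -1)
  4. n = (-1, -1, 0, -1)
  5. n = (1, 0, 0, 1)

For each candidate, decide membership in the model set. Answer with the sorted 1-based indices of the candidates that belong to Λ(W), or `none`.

2

Internal map: ζ^{3j} for j=0..3 gives (1,0), (−√2/2,√2/2), (0,−1), (√2/2,√2/2).
candidate 1: n = (1, -1, 1, 0) → π⊥ ≈ (+1.707107, -1.707107); max(|x|,|y|,|x±y|/√2) = 2.414214 > 1.2 ⇒ ∉ W
candidate 2: n = (-1, 0, 0, 0) → π⊥ ≈ (-1.000000, +0.000000); max(|x|,|y|,|x±y|/√2) = 1.000000 ≤ 1.2 ⇒ ∈ W
candidate 3: n = (-3, 2, 0, -1) → π⊥ ≈ (-5.121320, +0.707107); max(|x|,|y|,|x±y|/√2) = 5.121320 > 1.2 ⇒ ∉ W
candidate 4: n = (-1, -1, 0, -1) → π⊥ ≈ (-1.000000, -1.414214); max(|x|,|y|,|x±y|/√2) = 1.707107 > 1.2 ⇒ ∉ W
candidate 5: n = (1, 0, 0, 1) → π⊥ ≈ (+1.707107, +0.707107); max(|x|,|y|,|x±y|/√2) = 1.707107 > 1.2 ⇒ ∉ W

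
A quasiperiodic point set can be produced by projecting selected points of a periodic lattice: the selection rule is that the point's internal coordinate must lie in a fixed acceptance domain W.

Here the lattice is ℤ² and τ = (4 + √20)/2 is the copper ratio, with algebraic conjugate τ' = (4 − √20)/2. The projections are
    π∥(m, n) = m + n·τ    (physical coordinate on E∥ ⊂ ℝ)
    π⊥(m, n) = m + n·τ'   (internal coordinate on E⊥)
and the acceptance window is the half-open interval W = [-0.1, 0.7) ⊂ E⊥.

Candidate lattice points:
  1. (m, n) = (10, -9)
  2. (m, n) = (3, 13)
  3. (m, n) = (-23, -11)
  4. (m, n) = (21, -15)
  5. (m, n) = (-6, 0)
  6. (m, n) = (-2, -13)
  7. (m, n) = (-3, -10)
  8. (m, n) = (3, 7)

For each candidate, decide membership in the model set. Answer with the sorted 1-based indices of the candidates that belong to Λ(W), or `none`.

τ' = (4−√20)/2 ≈ -0.236068.
#1 (10,-9): internal coord 10 + (-9)·τ' = +12.124612; +12.124612 ∉ [-0.1, 0.7) → out
#2 (3,13): internal coord 3 + (13)·τ' = -0.068884; -0.068884 ∈ [-0.1, 0.7) → IN Λ
#3 (-23,-11): internal coord -23 + (-11)·τ' = -20.403252; -20.403252 ∉ [-0.1, 0.7) → out
#4 (21,-15): internal coord 21 + (-15)·τ' = +24.541020; +24.541020 ∉ [-0.1, 0.7) → out
#5 (-6,0): internal coord -6 + (0)·τ' = -6.000000; -6.000000 ∉ [-0.1, 0.7) → out
#6 (-2,-13): internal coord -2 + (-13)·τ' = +1.068884; +1.068884 ∉ [-0.1, 0.7) → out
#7 (-3,-10): internal coord -3 + (-10)·τ' = -0.639320; -0.639320 ∉ [-0.1, 0.7) → out
#8 (3,7): internal coord 3 + (7)·τ' = +1.347524; +1.347524 ∉ [-0.1, 0.7) → out

2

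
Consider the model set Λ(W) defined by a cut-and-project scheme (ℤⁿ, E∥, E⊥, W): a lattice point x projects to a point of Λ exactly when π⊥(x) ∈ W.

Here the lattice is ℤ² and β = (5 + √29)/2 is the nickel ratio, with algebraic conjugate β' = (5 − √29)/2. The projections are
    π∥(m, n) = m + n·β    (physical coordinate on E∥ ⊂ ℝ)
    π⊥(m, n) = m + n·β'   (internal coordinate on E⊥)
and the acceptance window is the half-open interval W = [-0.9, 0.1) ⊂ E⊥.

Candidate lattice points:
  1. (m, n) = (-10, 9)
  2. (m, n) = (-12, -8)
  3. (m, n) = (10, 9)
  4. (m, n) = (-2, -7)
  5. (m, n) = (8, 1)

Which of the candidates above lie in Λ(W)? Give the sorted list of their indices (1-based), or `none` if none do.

β' = (5−√29)/2 ≈ -0.19258.
#1 (-10,9): internal coord -10 + (9)·β' = -11.73324; -11.73324 ∉ [-0.9, 0.1) → out
#2 (-12,-8): internal coord -12 + (-8)·β' = -10.45934; -10.45934 ∉ [-0.9, 0.1) → out
#3 (10,9): internal coord 10 + (9)·β' = +8.26676; +8.26676 ∉ [-0.9, 0.1) → out
#4 (-2,-7): internal coord -2 + (-7)·β' = -0.65192; -0.65192 ∈ [-0.9, 0.1) → IN Λ
#5 (8,1): internal coord 8 + (1)·β' = +7.80742; +7.80742 ∉ [-0.9, 0.1) → out

4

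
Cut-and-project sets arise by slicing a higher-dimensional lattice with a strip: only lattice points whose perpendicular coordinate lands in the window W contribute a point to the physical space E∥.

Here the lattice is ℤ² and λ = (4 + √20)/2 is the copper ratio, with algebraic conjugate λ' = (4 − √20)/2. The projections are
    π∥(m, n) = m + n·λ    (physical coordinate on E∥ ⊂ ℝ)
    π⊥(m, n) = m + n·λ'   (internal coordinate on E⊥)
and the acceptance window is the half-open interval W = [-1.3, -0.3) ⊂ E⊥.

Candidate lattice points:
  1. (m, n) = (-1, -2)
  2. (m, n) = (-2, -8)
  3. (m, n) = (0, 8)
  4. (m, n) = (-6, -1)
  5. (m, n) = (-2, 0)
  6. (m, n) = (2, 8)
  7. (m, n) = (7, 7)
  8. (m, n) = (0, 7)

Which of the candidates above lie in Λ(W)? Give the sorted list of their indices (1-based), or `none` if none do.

Numerically λ ≈ 4.23607 and λ' = −1/λ ≈ -0.23607.
[1] lift (-1,-2): star map gives -0.52786; window check -1.3 ≤ -0.52786 < -0.3 is true → IN Λ
[2] lift (-2,-8): star map gives -0.11146; window check -1.3 ≤ -0.11146 < -0.3 is false → out
[3] lift (0,8): star map gives -1.88854; window check -1.3 ≤ -1.88854 < -0.3 is false → out
[4] lift (-6,-1): star map gives -5.76393; window check -1.3 ≤ -5.76393 < -0.3 is false → out
[5] lift (-2,0): star map gives -2.00000; window check -1.3 ≤ -2.00000 < -0.3 is false → out
[6] lift (2,8): star map gives 0.11146; window check -1.3 ≤ 0.11146 < -0.3 is false → out
[7] lift (7,7): star map gives 5.34752; window check -1.3 ≤ 5.34752 < -0.3 is false → out
[8] lift (0,7): star map gives -1.65248; window check -1.3 ≤ -1.65248 < -0.3 is false → out

1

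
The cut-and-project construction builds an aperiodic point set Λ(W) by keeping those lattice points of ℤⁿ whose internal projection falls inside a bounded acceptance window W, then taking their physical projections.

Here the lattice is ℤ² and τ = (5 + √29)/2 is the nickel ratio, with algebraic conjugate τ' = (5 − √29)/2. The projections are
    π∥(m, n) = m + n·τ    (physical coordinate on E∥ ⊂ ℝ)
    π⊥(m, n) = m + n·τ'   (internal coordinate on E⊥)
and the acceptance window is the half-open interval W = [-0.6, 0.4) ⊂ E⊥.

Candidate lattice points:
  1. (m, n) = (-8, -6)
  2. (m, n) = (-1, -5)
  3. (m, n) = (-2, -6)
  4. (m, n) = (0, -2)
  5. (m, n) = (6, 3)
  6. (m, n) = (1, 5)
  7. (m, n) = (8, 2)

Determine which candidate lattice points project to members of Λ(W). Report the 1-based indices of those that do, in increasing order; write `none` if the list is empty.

2, 4, 6

Compute τ' = (5−√29)/2 = -0.1926, so π⊥(m,n) = m -0.1926·n.
[1] lift (-8,-6): star map gives -6.8445; window check -0.6 ≤ -6.8445 < 0.4 is false → out
[2] lift (-1,-5): star map gives -0.0371; window check -0.6 ≤ -0.0371 < 0.4 is true → IN Λ
[3] lift (-2,-6): star map gives -0.8445; window check -0.6 ≤ -0.8445 < 0.4 is false → out
[4] lift (0,-2): star map gives 0.3852; window check -0.6 ≤ 0.3852 < 0.4 is true → IN Λ
[5] lift (6,3): star map gives 5.4223; window check -0.6 ≤ 5.4223 < 0.4 is false → out
[6] lift (1,5): star map gives 0.0371; window check -0.6 ≤ 0.0371 < 0.4 is true → IN Λ
[7] lift (8,2): star map gives 7.6148; window check -0.6 ≤ 7.6148 < 0.4 is false → out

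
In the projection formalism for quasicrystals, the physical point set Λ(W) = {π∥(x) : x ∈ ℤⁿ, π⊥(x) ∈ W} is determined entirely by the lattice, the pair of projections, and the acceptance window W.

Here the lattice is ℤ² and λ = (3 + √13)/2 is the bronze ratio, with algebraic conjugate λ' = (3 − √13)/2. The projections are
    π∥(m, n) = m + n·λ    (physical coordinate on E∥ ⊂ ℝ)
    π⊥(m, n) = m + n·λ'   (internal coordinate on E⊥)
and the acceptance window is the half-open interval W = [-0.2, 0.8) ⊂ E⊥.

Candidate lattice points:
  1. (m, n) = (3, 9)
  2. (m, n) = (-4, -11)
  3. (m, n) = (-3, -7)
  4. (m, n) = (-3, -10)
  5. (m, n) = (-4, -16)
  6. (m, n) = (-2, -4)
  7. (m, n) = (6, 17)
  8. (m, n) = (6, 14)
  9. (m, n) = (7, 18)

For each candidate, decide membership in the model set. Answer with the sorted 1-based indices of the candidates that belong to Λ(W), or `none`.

1, 4

λ' = (3−√13)/2 ≈ -0.30278.
candidate 1: (m,n)=(3,9) → π∥ = 3+9·λ ≈ 32.72498, π⊥ = 3+9·λ' ≈ 0.27502 ∈ [-0.2, 0.8) ⇒ IN Λ
candidate 2: (m,n)=(-4,-11) → π∥ = -4-11·λ ≈ -40.33053, π⊥ = -4-11·λ' ≈ -0.66947 ∉ [-0.2, 0.8) ⇒ out
candidate 3: (m,n)=(-3,-7) → π∥ = -3-7·λ ≈ -26.11943, π⊥ = -3-7·λ' ≈ -0.88057 ∉ [-0.2, 0.8) ⇒ out
candidate 4: (m,n)=(-3,-10) → π∥ = -3-10·λ ≈ -36.02776, π⊥ = -3-10·λ' ≈ 0.02776 ∈ [-0.2, 0.8) ⇒ IN Λ
candidate 5: (m,n)=(-4,-16) → π∥ = -4-16·λ ≈ -56.84441, π⊥ = -4-16·λ' ≈ 0.84441 ∉ [-0.2, 0.8) ⇒ out
candidate 6: (m,n)=(-2,-4) → π∥ = -2-4·λ ≈ -15.21110, π⊥ = -2-4·λ' ≈ -0.78890 ∉ [-0.2, 0.8) ⇒ out
candidate 7: (m,n)=(6,17) → π∥ = 6+17·λ ≈ 62.14719, π⊥ = 6+17·λ' ≈ 0.85281 ∉ [-0.2, 0.8) ⇒ out
candidate 8: (m,n)=(6,14) → π∥ = 6+14·λ ≈ 52.23886, π⊥ = 6+14·λ' ≈ 1.76114 ∉ [-0.2, 0.8) ⇒ out
candidate 9: (m,n)=(7,18) → π∥ = 7+18·λ ≈ 66.44996, π⊥ = 7+18·λ' ≈ 1.55004 ∉ [-0.2, 0.8) ⇒ out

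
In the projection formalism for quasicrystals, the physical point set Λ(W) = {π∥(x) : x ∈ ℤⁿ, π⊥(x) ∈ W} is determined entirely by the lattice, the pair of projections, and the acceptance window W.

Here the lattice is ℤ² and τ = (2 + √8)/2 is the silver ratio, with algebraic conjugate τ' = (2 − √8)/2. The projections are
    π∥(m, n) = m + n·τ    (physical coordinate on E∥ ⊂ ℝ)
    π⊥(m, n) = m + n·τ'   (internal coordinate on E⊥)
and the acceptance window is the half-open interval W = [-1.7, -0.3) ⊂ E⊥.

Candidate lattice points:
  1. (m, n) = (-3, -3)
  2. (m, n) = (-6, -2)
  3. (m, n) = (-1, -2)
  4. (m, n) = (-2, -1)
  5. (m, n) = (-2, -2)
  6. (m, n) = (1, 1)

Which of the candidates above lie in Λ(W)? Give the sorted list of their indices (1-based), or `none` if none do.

Compute τ' = (2−√8)/2 = -0.41421, so π⊥(m,n) = m -0.41421·n.
[1] lift (-3,-3): star map gives -1.75736; window check -1.7 ≤ -1.75736 < -0.3 is false → out
[2] lift (-6,-2): star map gives -5.17157; window check -1.7 ≤ -5.17157 < -0.3 is false → out
[3] lift (-1,-2): star map gives -0.17157; window check -1.7 ≤ -0.17157 < -0.3 is false → out
[4] lift (-2,-1): star map gives -1.58579; window check -1.7 ≤ -1.58579 < -0.3 is true → IN Λ
[5] lift (-2,-2): star map gives -1.17157; window check -1.7 ≤ -1.17157 < -0.3 is true → IN Λ
[6] lift (1,1): star map gives 0.58579; window check -1.7 ≤ 0.58579 < -0.3 is false → out

4, 5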